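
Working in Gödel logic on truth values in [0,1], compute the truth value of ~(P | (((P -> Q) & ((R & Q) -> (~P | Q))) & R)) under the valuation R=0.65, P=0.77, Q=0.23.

0.00

(P -> Q): 0.77 > 0.23, so result = 0.23
(R & Q) = min(0.65, 0.23) = 0.23
~P: Gödel ¬ of 0.77 = 0 (operand ≠ 0)
(~P | Q) = max(0, 0.23) = 0.23
((R & Q) -> (~P | Q)): 0.23 ≤ 0.23, so result = 1
((P -> Q) & ((R & Q) -> (~P | Q))) = min(0.23, 1) = 0.23
(((P -> Q) & ((R & Q) -> (~P | Q))) & R) = min(0.23, 0.65) = 0.23
(P | (((P -> Q) & ((R & Q) -> (~P | Q))) & R)) = max(0.77, 0.23) = 0.77
~(P | (((P -> Q) & ((R & Q) -> (~P | Q))) & R)): Gödel ¬ of 0.77 = 0 (operand ≠ 0)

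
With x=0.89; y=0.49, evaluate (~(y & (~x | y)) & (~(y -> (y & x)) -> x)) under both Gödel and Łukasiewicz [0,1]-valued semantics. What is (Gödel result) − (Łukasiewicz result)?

Gödel evaluation:
  ~x: Gödel ¬ of 0.89 = 0 (operand ≠ 0)
  (~x | y) = max(0, 0.49) = 0.49
  (y & (~x | y)) = min(0.49, 0.49) = 0.49
  ~(y & (~x | y)): Gödel ¬ of 0.49 = 0 (operand ≠ 0)
  (y & x) = min(0.49, 0.89) = 0.49
  (y -> (y & x)): 0.49 ≤ 0.49, so result = 1
  ~(y -> (y & x)): Gödel ¬ of 1 = 0 (operand ≠ 0)
  (~(y -> (y & x)) -> x): 0 ≤ 0.89, so result = 1
  (~(y & (~x | y)) & (~(y -> (y & x)) -> x)) = min(0, 1) = 0
  Gödel value = 0
Łukasiewicz evaluation:
  ~x: Łukasiewicz ¬ gives 1 − 0.89 = 0.11
  (~x | y) = max(0.11, 0.49) = 0.49
  (y & (~x | y)) = min(0.49, 0.49) = 0.49
  ~(y & (~x | y)): Łukasiewicz ¬ gives 1 − 0.49 = 0.51
  (y & x) = min(0.49, 0.89) = 0.49
  (y -> (y & x)): min(1, 1 − 0.49 + 0.49) = 1
  ~(y -> (y & x)): Łukasiewicz ¬ gives 1 − 1 = 0
  (~(y -> (y & x)) -> x): min(1, 1 − 0 + 0.89) = 1
  (~(y & (~x | y)) & (~(y -> (y & x)) -> x)) = min(0.51, 1) = 0.51
  Łukasiewicz value = 0.51
Difference: 0 − 0.51 = -0.51

-0.51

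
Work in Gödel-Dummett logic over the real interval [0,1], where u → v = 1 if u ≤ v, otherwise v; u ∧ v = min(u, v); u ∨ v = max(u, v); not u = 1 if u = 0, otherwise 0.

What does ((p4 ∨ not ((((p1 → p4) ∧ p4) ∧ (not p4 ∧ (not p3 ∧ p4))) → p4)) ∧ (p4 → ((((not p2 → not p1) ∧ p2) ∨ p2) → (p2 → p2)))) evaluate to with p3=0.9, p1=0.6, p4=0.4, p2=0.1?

0.40

(p1 → p4): 0.6 > 0.4, so result = 0.4
((p1 → p4) ∧ p4) = min(0.4, 0.4) = 0.4
not p4: Gödel ¬ of 0.4 = 0 (operand ≠ 0)
not p3: Gödel ¬ of 0.9 = 0 (operand ≠ 0)
(not p3 ∧ p4) = min(0, 0.4) = 0
(not p4 ∧ (not p3 ∧ p4)) = min(0, 0) = 0
(((p1 → p4) ∧ p4) ∧ (not p4 ∧ (not p3 ∧ p4))) = min(0.4, 0) = 0
((((p1 → p4) ∧ p4) ∧ (not p4 ∧ (not p3 ∧ p4))) → p4): 0 ≤ 0.4, so result = 1
not ((((p1 → p4) ∧ p4) ∧ (not p4 ∧ (not p3 ∧ p4))) → p4): Gödel ¬ of 1 = 0 (operand ≠ 0)
(p4 ∨ not ((((p1 → p4) ∧ p4) ∧ (not p4 ∧ (not p3 ∧ p4))) → p4)) = max(0.4, 0) = 0.4
not p2: Gödel ¬ of 0.1 = 0 (operand ≠ 0)
not p1: Gödel ¬ of 0.6 = 0 (operand ≠ 0)
(not p2 → not p1): 0 ≤ 0, so result = 1
((not p2 → not p1) ∧ p2) = min(1, 0.1) = 0.1
(((not p2 → not p1) ∧ p2) ∨ p2) = max(0.1, 0.1) = 0.1
(p2 → p2): 0.1 ≤ 0.1, so result = 1
((((not p2 → not p1) ∧ p2) ∨ p2) → (p2 → p2)): 0.1 ≤ 1, so result = 1
(p4 → ((((not p2 → not p1) ∧ p2) ∨ p2) → (p2 → p2))): 0.4 ≤ 1, so result = 1
((p4 ∨ not ((((p1 → p4) ∧ p4) ∧ (not p4 ∧ (not p3 ∧ p4))) → p4)) ∧ (p4 → ((((not p2 → not p1) ∧ p2) ∨ p2) → (p2 → p2)))) = min(0.4, 1) = 0.4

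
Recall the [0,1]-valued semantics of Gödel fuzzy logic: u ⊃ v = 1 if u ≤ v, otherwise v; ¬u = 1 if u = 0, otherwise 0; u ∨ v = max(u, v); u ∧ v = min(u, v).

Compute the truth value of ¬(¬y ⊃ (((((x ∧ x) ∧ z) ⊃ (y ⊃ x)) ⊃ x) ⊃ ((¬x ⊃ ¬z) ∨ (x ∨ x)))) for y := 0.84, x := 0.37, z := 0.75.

¬y: Gödel ¬ of 0.84 = 0 (operand ≠ 0)
(x ∧ x) = min(0.37, 0.37) = 0.37
((x ∧ x) ∧ z) = min(0.37, 0.75) = 0.37
(y ⊃ x): 0.84 > 0.37, so result = 0.37
(((x ∧ x) ∧ z) ⊃ (y ⊃ x)): 0.37 ≤ 0.37, so result = 1
((((x ∧ x) ∧ z) ⊃ (y ⊃ x)) ⊃ x): 1 > 0.37, so result = 0.37
¬x: Gödel ¬ of 0.37 = 0 (operand ≠ 0)
¬z: Gödel ¬ of 0.75 = 0 (operand ≠ 0)
(¬x ⊃ ¬z): 0 ≤ 0, so result = 1
(x ∨ x) = max(0.37, 0.37) = 0.37
((¬x ⊃ ¬z) ∨ (x ∨ x)) = max(1, 0.37) = 1
(((((x ∧ x) ∧ z) ⊃ (y ⊃ x)) ⊃ x) ⊃ ((¬x ⊃ ¬z) ∨ (x ∨ x))): 0.37 ≤ 1, so result = 1
(¬y ⊃ (((((x ∧ x) ∧ z) ⊃ (y ⊃ x)) ⊃ x) ⊃ ((¬x ⊃ ¬z) ∨ (x ∨ x)))): 0 ≤ 1, so result = 1
¬(¬y ⊃ (((((x ∧ x) ∧ z) ⊃ (y ⊃ x)) ⊃ x) ⊃ ((¬x ⊃ ¬z) ∨ (x ∨ x)))): Gödel ¬ of 1 = 0 (operand ≠ 0)

0.00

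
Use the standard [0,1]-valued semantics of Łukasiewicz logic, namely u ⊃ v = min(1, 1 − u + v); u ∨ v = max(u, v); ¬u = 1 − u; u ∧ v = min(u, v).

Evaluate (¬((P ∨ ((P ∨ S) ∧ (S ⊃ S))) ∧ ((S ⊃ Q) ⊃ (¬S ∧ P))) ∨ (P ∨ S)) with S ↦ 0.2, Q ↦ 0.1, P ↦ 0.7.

0.70

(P ∨ S) = max(0.7, 0.2) = 0.7
(S ⊃ S): min(1, 1 − 0.2 + 0.2) = 1
((P ∨ S) ∧ (S ⊃ S)) = min(0.7, 1) = 0.7
(P ∨ ((P ∨ S) ∧ (S ⊃ S))) = max(0.7, 0.7) = 0.7
(S ⊃ Q): min(1, 1 − 0.2 + 0.1) = 0.9
¬S: Łukasiewicz ¬ gives 1 − 0.2 = 0.8
(¬S ∧ P) = min(0.8, 0.7) = 0.7
((S ⊃ Q) ⊃ (¬S ∧ P)): min(1, 1 − 0.9 + 0.7) = 0.8
((P ∨ ((P ∨ S) ∧ (S ⊃ S))) ∧ ((S ⊃ Q) ⊃ (¬S ∧ P))) = min(0.7, 0.8) = 0.7
¬((P ∨ ((P ∨ S) ∧ (S ⊃ S))) ∧ ((S ⊃ Q) ⊃ (¬S ∧ P))): Łukasiewicz ¬ gives 1 − 0.7 = 0.3
(P ∨ S) = max(0.7, 0.2) = 0.7
(¬((P ∨ ((P ∨ S) ∧ (S ⊃ S))) ∧ ((S ⊃ Q) ⊃ (¬S ∧ P))) ∨ (P ∨ S)) = max(0.3, 0.7) = 0.7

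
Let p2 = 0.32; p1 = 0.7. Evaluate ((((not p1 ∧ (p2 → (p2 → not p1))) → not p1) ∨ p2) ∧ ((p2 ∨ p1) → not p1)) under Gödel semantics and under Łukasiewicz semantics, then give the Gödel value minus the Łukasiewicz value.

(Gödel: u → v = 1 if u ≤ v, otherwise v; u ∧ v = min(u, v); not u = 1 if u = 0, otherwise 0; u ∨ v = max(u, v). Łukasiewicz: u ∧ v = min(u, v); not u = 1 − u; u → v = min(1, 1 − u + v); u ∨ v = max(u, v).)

-0.60

Gödel evaluation:
  not p1: Gödel ¬ of 0.7 = 0 (operand ≠ 0)
  not p1: Gödel ¬ of 0.7 = 0 (operand ≠ 0)
  (p2 → not p1): 0.32 > 0, so result = 0
  (p2 → (p2 → not p1)): 0.32 > 0, so result = 0
  (not p1 ∧ (p2 → (p2 → not p1))) = min(0, 0) = 0
  not p1: Gödel ¬ of 0.7 = 0 (operand ≠ 0)
  ((not p1 ∧ (p2 → (p2 → not p1))) → not p1): 0 ≤ 0, so result = 1
  (((not p1 ∧ (p2 → (p2 → not p1))) → not p1) ∨ p2) = max(1, 0.32) = 1
  (p2 ∨ p1) = max(0.32, 0.7) = 0.7
  not p1: Gödel ¬ of 0.7 = 0 (operand ≠ 0)
  ((p2 ∨ p1) → not p1): 0.7 > 0, so result = 0
  ((((not p1 ∧ (p2 → (p2 → not p1))) → not p1) ∨ p2) ∧ ((p2 ∨ p1) → not p1)) = min(1, 0) = 0
  Gödel value = 0
Łukasiewicz evaluation:
  not p1: Łukasiewicz ¬ gives 1 − 0.7 = 0.3
  not p1: Łukasiewicz ¬ gives 1 − 0.7 = 0.3
  (p2 → not p1): min(1, 1 − 0.32 + 0.3) = 0.98
  (p2 → (p2 → not p1)): min(1, 1 − 0.32 + 0.98) = 1
  (not p1 ∧ (p2 → (p2 → not p1))) = min(0.3, 1) = 0.3
  not p1: Łukasiewicz ¬ gives 1 − 0.7 = 0.3
  ((not p1 ∧ (p2 → (p2 → not p1))) → not p1): min(1, 1 − 0.3 + 0.3) = 1
  (((not p1 ∧ (p2 → (p2 → not p1))) → not p1) ∨ p2) = max(1, 0.32) = 1
  (p2 ∨ p1) = max(0.32, 0.7) = 0.7
  not p1: Łukasiewicz ¬ gives 1 − 0.7 = 0.3
  ((p2 ∨ p1) → not p1): min(1, 1 − 0.7 + 0.3) = 0.6
  ((((not p1 ∧ (p2 → (p2 → not p1))) → not p1) ∨ p2) ∧ ((p2 ∨ p1) → not p1)) = min(1, 0.6) = 0.6
  Łukasiewicz value = 0.6
Difference: 0 − 0.6 = -0.60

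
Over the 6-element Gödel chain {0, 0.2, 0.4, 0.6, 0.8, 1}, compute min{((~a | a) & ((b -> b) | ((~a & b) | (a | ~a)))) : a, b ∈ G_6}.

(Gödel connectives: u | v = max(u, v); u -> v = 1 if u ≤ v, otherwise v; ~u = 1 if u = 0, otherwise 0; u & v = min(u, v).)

The minimum is attained at a = 0.2, b = 0:
  ~a: Gödel ¬ of 0.2 = 0 (operand ≠ 0)
  (~a | a) = max(0, 0.2) = 0.2
  (b -> b): 0 ≤ 0, so result = 1
  ~a: Gödel ¬ of 0.2 = 0 (operand ≠ 0)
  (~a & b) = min(0, 0) = 0
  ~a: Gödel ¬ of 0.2 = 0 (operand ≠ 0)
  (a | ~a) = max(0.2, 0) = 0.2
  ((~a & b) | (a | ~a)) = max(0, 0.2) = 0.2
  ((b -> b) | ((~a & b) | (a | ~a))) = max(1, 0.2) = 1
  ((~a | a) & ((b -> b) | ((~a & b) | (a | ~a)))) = min(0.2, 1) = 0.2
Checking all 36 assignments confirms none give a value below 0.20.

0.20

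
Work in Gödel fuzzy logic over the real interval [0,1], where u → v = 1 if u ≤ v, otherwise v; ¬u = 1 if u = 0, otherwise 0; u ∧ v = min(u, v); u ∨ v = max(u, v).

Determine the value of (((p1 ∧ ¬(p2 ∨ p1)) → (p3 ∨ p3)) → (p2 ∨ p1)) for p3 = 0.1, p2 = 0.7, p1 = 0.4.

(p2 ∨ p1) = max(0.7, 0.4) = 0.7
¬(p2 ∨ p1): Gödel ¬ of 0.7 = 0 (operand ≠ 0)
(p1 ∧ ¬(p2 ∨ p1)) = min(0.4, 0) = 0
(p3 ∨ p3) = max(0.1, 0.1) = 0.1
((p1 ∧ ¬(p2 ∨ p1)) → (p3 ∨ p3)): 0 ≤ 0.1, so result = 1
(p2 ∨ p1) = max(0.7, 0.4) = 0.7
(((p1 ∧ ¬(p2 ∨ p1)) → (p3 ∨ p3)) → (p2 ∨ p1)): 1 > 0.7, so result = 0.7

0.70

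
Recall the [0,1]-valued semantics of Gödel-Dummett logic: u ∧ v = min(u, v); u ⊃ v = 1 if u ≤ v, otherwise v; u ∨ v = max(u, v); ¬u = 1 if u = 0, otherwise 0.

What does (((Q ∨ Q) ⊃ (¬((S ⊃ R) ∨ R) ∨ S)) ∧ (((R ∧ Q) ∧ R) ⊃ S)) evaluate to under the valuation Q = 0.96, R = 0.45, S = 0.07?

(Q ∨ Q) = max(0.96, 0.96) = 0.96
(S ⊃ R): 0.07 ≤ 0.45, so result = 1
((S ⊃ R) ∨ R) = max(1, 0.45) = 1
¬((S ⊃ R) ∨ R): Gödel ¬ of 1 = 0 (operand ≠ 0)
(¬((S ⊃ R) ∨ R) ∨ S) = max(0, 0.07) = 0.07
((Q ∨ Q) ⊃ (¬((S ⊃ R) ∨ R) ∨ S)): 0.96 > 0.07, so result = 0.07
(R ∧ Q) = min(0.45, 0.96) = 0.45
((R ∧ Q) ∧ R) = min(0.45, 0.45) = 0.45
(((R ∧ Q) ∧ R) ⊃ S): 0.45 > 0.07, so result = 0.07
(((Q ∨ Q) ⊃ (¬((S ⊃ R) ∨ R) ∨ S)) ∧ (((R ∧ Q) ∧ R) ⊃ S)) = min(0.07, 0.07) = 0.07

0.07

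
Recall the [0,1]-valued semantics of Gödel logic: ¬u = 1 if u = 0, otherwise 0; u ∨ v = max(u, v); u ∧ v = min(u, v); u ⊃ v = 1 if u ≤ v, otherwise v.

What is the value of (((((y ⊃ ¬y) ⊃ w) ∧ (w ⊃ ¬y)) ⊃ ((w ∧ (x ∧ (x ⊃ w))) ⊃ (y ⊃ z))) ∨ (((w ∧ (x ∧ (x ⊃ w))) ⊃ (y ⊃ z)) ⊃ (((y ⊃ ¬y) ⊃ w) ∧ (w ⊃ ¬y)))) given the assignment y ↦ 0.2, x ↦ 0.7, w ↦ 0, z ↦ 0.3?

1.00

¬y: Gödel ¬ of 0.2 = 0 (operand ≠ 0)
(y ⊃ ¬y): 0.2 > 0, so result = 0
((y ⊃ ¬y) ⊃ w): 0 ≤ 0, so result = 1
¬y: Gödel ¬ of 0.2 = 0 (operand ≠ 0)
(w ⊃ ¬y): 0 ≤ 0, so result = 1
(((y ⊃ ¬y) ⊃ w) ∧ (w ⊃ ¬y)) = min(1, 1) = 1
(x ⊃ w): 0.7 > 0, so result = 0
(x ∧ (x ⊃ w)) = min(0.7, 0) = 0
(w ∧ (x ∧ (x ⊃ w))) = min(0, 0) = 0
(y ⊃ z): 0.2 ≤ 0.3, so result = 1
((w ∧ (x ∧ (x ⊃ w))) ⊃ (y ⊃ z)): 0 ≤ 1, so result = 1
((((y ⊃ ¬y) ⊃ w) ∧ (w ⊃ ¬y)) ⊃ ((w ∧ (x ∧ (x ⊃ w))) ⊃ (y ⊃ z))): 1 ≤ 1, so result = 1
(x ⊃ w): 0.7 > 0, so result = 0
(x ∧ (x ⊃ w)) = min(0.7, 0) = 0
(w ∧ (x ∧ (x ⊃ w))) = min(0, 0) = 0
(y ⊃ z): 0.2 ≤ 0.3, so result = 1
((w ∧ (x ∧ (x ⊃ w))) ⊃ (y ⊃ z)): 0 ≤ 1, so result = 1
¬y: Gödel ¬ of 0.2 = 0 (operand ≠ 0)
(y ⊃ ¬y): 0.2 > 0, so result = 0
((y ⊃ ¬y) ⊃ w): 0 ≤ 0, so result = 1
¬y: Gödel ¬ of 0.2 = 0 (operand ≠ 0)
(w ⊃ ¬y): 0 ≤ 0, so result = 1
(((y ⊃ ¬y) ⊃ w) ∧ (w ⊃ ¬y)) = min(1, 1) = 1
(((w ∧ (x ∧ (x ⊃ w))) ⊃ (y ⊃ z)) ⊃ (((y ⊃ ¬y) ⊃ w) ∧ (w ⊃ ¬y))): 1 ≤ 1, so result = 1
(((((y ⊃ ¬y) ⊃ w) ∧ (w ⊃ ¬y)) ⊃ ((w ∧ (x ∧ (x ⊃ w))) ⊃ (y ⊃ z))) ∨ (((w ∧ (x ∧ (x ⊃ w))) ⊃ (y ⊃ z)) ⊃ (((y ⊃ ¬y) ⊃ w) ∧ (w ⊃ ¬y)))) = max(1, 1) = 1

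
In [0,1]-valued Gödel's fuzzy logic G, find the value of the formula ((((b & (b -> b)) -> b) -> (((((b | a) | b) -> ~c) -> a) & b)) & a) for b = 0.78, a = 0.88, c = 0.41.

0.78

(b -> b): 0.78 ≤ 0.78, so result = 1
(b & (b -> b)) = min(0.78, 1) = 0.78
((b & (b -> b)) -> b): 0.78 ≤ 0.78, so result = 1
(b | a) = max(0.78, 0.88) = 0.88
((b | a) | b) = max(0.88, 0.78) = 0.88
~c: Gödel ¬ of 0.41 = 0 (operand ≠ 0)
(((b | a) | b) -> ~c): 0.88 > 0, so result = 0
((((b | a) | b) -> ~c) -> a): 0 ≤ 0.88, so result = 1
(((((b | a) | b) -> ~c) -> a) & b) = min(1, 0.78) = 0.78
(((b & (b -> b)) -> b) -> (((((b | a) | b) -> ~c) -> a) & b)): 1 > 0.78, so result = 0.78
((((b & (b -> b)) -> b) -> (((((b | a) | b) -> ~c) -> a) & b)) & a) = min(0.78, 0.88) = 0.78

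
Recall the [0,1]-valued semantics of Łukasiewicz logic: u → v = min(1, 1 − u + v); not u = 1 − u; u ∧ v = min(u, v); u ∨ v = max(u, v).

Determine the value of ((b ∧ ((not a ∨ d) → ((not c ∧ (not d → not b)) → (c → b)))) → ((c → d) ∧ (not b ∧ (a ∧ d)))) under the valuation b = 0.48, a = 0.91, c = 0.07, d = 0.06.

0.58

not a: Łukasiewicz ¬ gives 1 − 0.91 = 0.09
(not a ∨ d) = max(0.09, 0.06) = 0.09
not c: Łukasiewicz ¬ gives 1 − 0.07 = 0.93
not d: Łukasiewicz ¬ gives 1 − 0.06 = 0.94
not b: Łukasiewicz ¬ gives 1 − 0.48 = 0.52
(not d → not b): min(1, 1 − 0.94 + 0.52) = 0.58
(not c ∧ (not d → not b)) = min(0.93, 0.58) = 0.58
(c → b): min(1, 1 − 0.07 + 0.48) = 1
((not c ∧ (not d → not b)) → (c → b)): min(1, 1 − 0.58 + 1) = 1
((not a ∨ d) → ((not c ∧ (not d → not b)) → (c → b))): min(1, 1 − 0.09 + 1) = 1
(b ∧ ((not a ∨ d) → ((not c ∧ (not d → not b)) → (c → b)))) = min(0.48, 1) = 0.48
(c → d): min(1, 1 − 0.07 + 0.06) = 0.99
not b: Łukasiewicz ¬ gives 1 − 0.48 = 0.52
(a ∧ d) = min(0.91, 0.06) = 0.06
(not b ∧ (a ∧ d)) = min(0.52, 0.06) = 0.06
((c → d) ∧ (not b ∧ (a ∧ d))) = min(0.99, 0.06) = 0.06
((b ∧ ((not a ∨ d) → ((not c ∧ (not d → not b)) → (c → b)))) → ((c → d) ∧ (not b ∧ (a ∧ d)))): min(1, 1 − 0.48 + 0.06) = 0.58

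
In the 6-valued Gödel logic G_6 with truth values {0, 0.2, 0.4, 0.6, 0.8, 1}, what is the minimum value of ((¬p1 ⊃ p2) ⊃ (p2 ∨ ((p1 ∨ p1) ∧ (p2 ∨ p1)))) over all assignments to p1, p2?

The minimum is attained at p1 = 0.2, p2 = 0:
  ¬p1: Gödel ¬ of 0.2 = 0 (operand ≠ 0)
  (¬p1 ⊃ p2): 0 ≤ 0, so result = 1
  (p1 ∨ p1) = max(0.2, 0.2) = 0.2
  (p2 ∨ p1) = max(0, 0.2) = 0.2
  ((p1 ∨ p1) ∧ (p2 ∨ p1)) = min(0.2, 0.2) = 0.2
  (p2 ∨ ((p1 ∨ p1) ∧ (p2 ∨ p1))) = max(0, 0.2) = 0.2
  ((¬p1 ⊃ p2) ⊃ (p2 ∨ ((p1 ∨ p1) ∧ (p2 ∨ p1)))): 1 > 0.2, so result = 0.2
Checking all 36 assignments confirms none give a value below 0.20.

0.20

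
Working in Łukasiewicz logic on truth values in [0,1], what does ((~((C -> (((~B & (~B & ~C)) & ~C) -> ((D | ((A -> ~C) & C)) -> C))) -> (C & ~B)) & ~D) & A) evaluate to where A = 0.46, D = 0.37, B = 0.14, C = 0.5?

~B: Łukasiewicz ¬ gives 1 − 0.14 = 0.86
~B: Łukasiewicz ¬ gives 1 − 0.14 = 0.86
~C: Łukasiewicz ¬ gives 1 − 0.5 = 0.5
(~B & ~C) = min(0.86, 0.5) = 0.5
(~B & (~B & ~C)) = min(0.86, 0.5) = 0.5
~C: Łukasiewicz ¬ gives 1 − 0.5 = 0.5
((~B & (~B & ~C)) & ~C) = min(0.5, 0.5) = 0.5
~C: Łukasiewicz ¬ gives 1 − 0.5 = 0.5
(A -> ~C): min(1, 1 − 0.46 + 0.5) = 1
((A -> ~C) & C) = min(1, 0.5) = 0.5
(D | ((A -> ~C) & C)) = max(0.37, 0.5) = 0.5
((D | ((A -> ~C) & C)) -> C): min(1, 1 − 0.5 + 0.5) = 1
(((~B & (~B & ~C)) & ~C) -> ((D | ((A -> ~C) & C)) -> C)): min(1, 1 − 0.5 + 1) = 1
(C -> (((~B & (~B & ~C)) & ~C) -> ((D | ((A -> ~C) & C)) -> C))): min(1, 1 − 0.5 + 1) = 1
~B: Łukasiewicz ¬ gives 1 − 0.14 = 0.86
(C & ~B) = min(0.5, 0.86) = 0.5
((C -> (((~B & (~B & ~C)) & ~C) -> ((D | ((A -> ~C) & C)) -> C))) -> (C & ~B)): min(1, 1 − 1 + 0.5) = 0.5
~((C -> (((~B & (~B & ~C)) & ~C) -> ((D | ((A -> ~C) & C)) -> C))) -> (C & ~B)): Łukasiewicz ¬ gives 1 − 0.5 = 0.5
~D: Łukasiewicz ¬ gives 1 − 0.37 = 0.63
(~((C -> (((~B & (~B & ~C)) & ~C) -> ((D | ((A -> ~C) & C)) -> C))) -> (C & ~B)) & ~D) = min(0.5, 0.63) = 0.5
((~((C -> (((~B & (~B & ~C)) & ~C) -> ((D | ((A -> ~C) & C)) -> C))) -> (C & ~B)) & ~D) & A) = min(0.5, 0.46) = 0.46

0.46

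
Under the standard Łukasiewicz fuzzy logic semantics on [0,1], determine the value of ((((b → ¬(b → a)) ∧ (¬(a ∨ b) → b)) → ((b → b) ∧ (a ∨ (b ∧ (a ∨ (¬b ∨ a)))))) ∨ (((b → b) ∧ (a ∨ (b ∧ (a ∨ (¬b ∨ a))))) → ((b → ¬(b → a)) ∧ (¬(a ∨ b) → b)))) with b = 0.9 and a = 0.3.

1.00

(b → a): min(1, 1 − 0.9 + 0.3) = 0.4
¬(b → a): Łukasiewicz ¬ gives 1 − 0.4 = 0.6
(b → ¬(b → a)): min(1, 1 − 0.9 + 0.6) = 0.7
(a ∨ b) = max(0.3, 0.9) = 0.9
¬(a ∨ b): Łukasiewicz ¬ gives 1 − 0.9 = 0.1
(¬(a ∨ b) → b): min(1, 1 − 0.1 + 0.9) = 1
((b → ¬(b → a)) ∧ (¬(a ∨ b) → b)) = min(0.7, 1) = 0.7
(b → b): min(1, 1 − 0.9 + 0.9) = 1
¬b: Łukasiewicz ¬ gives 1 − 0.9 = 0.1
(¬b ∨ a) = max(0.1, 0.3) = 0.3
(a ∨ (¬b ∨ a)) = max(0.3, 0.3) = 0.3
(b ∧ (a ∨ (¬b ∨ a))) = min(0.9, 0.3) = 0.3
(a ∨ (b ∧ (a ∨ (¬b ∨ a)))) = max(0.3, 0.3) = 0.3
((b → b) ∧ (a ∨ (b ∧ (a ∨ (¬b ∨ a))))) = min(1, 0.3) = 0.3
(((b → ¬(b → a)) ∧ (¬(a ∨ b) → b)) → ((b → b) ∧ (a ∨ (b ∧ (a ∨ (¬b ∨ a)))))): min(1, 1 − 0.7 + 0.3) = 0.6
(b → b): min(1, 1 − 0.9 + 0.9) = 1
¬b: Łukasiewicz ¬ gives 1 − 0.9 = 0.1
(¬b ∨ a) = max(0.1, 0.3) = 0.3
(a ∨ (¬b ∨ a)) = max(0.3, 0.3) = 0.3
(b ∧ (a ∨ (¬b ∨ a))) = min(0.9, 0.3) = 0.3
(a ∨ (b ∧ (a ∨ (¬b ∨ a)))) = max(0.3, 0.3) = 0.3
((b → b) ∧ (a ∨ (b ∧ (a ∨ (¬b ∨ a))))) = min(1, 0.3) = 0.3
(b → a): min(1, 1 − 0.9 + 0.3) = 0.4
¬(b → a): Łukasiewicz ¬ gives 1 − 0.4 = 0.6
(b → ¬(b → a)): min(1, 1 − 0.9 + 0.6) = 0.7
(a ∨ b) = max(0.3, 0.9) = 0.9
¬(a ∨ b): Łukasiewicz ¬ gives 1 − 0.9 = 0.1
(¬(a ∨ b) → b): min(1, 1 − 0.1 + 0.9) = 1
((b → ¬(b → a)) ∧ (¬(a ∨ b) → b)) = min(0.7, 1) = 0.7
(((b → b) ∧ (a ∨ (b ∧ (a ∨ (¬b ∨ a))))) → ((b → ¬(b → a)) ∧ (¬(a ∨ b) → b))): min(1, 1 − 0.3 + 0.7) = 1
((((b → ¬(b → a)) ∧ (¬(a ∨ b) → b)) → ((b → b) ∧ (a ∨ (b ∧ (a ∨ (¬b ∨ a)))))) ∨ (((b → b) ∧ (a ∨ (b ∧ (a ∨ (¬b ∨ a))))) → ((b → ¬(b → a)) ∧ (¬(a ∨ b) → b)))) = max(0.6, 1) = 1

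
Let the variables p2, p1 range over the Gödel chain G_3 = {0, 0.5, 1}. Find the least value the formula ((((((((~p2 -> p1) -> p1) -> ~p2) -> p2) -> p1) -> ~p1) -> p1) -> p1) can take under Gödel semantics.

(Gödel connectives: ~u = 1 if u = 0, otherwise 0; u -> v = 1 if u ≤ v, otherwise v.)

0.50

The minimum is attained at p2 = 0, p1 = 0.5:
  ~p2: Gödel ¬ of 0 = 1 (operand is 0)
  (~p2 -> p1): 1 > 0.5, so result = 0.5
  ((~p2 -> p1) -> p1): 0.5 ≤ 0.5, so result = 1
  ~p2: Gödel ¬ of 0 = 1 (operand is 0)
  (((~p2 -> p1) -> p1) -> ~p2): 1 ≤ 1, so result = 1
  ((((~p2 -> p1) -> p1) -> ~p2) -> p2): 1 > 0, so result = 0
  (((((~p2 -> p1) -> p1) -> ~p2) -> p2) -> p1): 0 ≤ 0.5, so result = 1
  ~p1: Gödel ¬ of 0.5 = 0 (operand ≠ 0)
  ((((((~p2 -> p1) -> p1) -> ~p2) -> p2) -> p1) -> ~p1): 1 > 0, so result = 0
  (((((((~p2 -> p1) -> p1) -> ~p2) -> p2) -> p1) -> ~p1) -> p1): 0 ≤ 0.5, so result = 1
  ((((((((~p2 -> p1) -> p1) -> ~p2) -> p2) -> p1) -> ~p1) -> p1) -> p1): 1 > 0.5, so result = 0.5
Checking all 9 assignments confirms none give a value below 0.50.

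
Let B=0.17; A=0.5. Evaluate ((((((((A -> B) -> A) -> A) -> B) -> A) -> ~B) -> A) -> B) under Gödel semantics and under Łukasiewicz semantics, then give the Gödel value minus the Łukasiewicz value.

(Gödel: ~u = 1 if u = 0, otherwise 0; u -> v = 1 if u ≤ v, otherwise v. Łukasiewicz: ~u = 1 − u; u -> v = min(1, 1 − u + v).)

Gödel evaluation:
  (A -> B): 0.5 > 0.17, so result = 0.17
  ((A -> B) -> A): 0.17 ≤ 0.5, so result = 1
  (((A -> B) -> A) -> A): 1 > 0.5, so result = 0.5
  ((((A -> B) -> A) -> A) -> B): 0.5 > 0.17, so result = 0.17
  (((((A -> B) -> A) -> A) -> B) -> A): 0.17 ≤ 0.5, so result = 1
  ~B: Gödel ¬ of 0.17 = 0 (operand ≠ 0)
  ((((((A -> B) -> A) -> A) -> B) -> A) -> ~B): 1 > 0, so result = 0
  (((((((A -> B) -> A) -> A) -> B) -> A) -> ~B) -> A): 0 ≤ 0.5, so result = 1
  ((((((((A -> B) -> A) -> A) -> B) -> A) -> ~B) -> A) -> B): 1 > 0.17, so result = 0.17
  Gödel value = 0.17
Łukasiewicz evaluation:
  (A -> B): min(1, 1 − 0.5 + 0.17) = 0.67
  ((A -> B) -> A): min(1, 1 − 0.67 + 0.5) = 0.83
  (((A -> B) -> A) -> A): min(1, 1 − 0.83 + 0.5) = 0.67
  ((((A -> B) -> A) -> A) -> B): min(1, 1 − 0.67 + 0.17) = 0.5
  (((((A -> B) -> A) -> A) -> B) -> A): min(1, 1 − 0.5 + 0.5) = 1
  ~B: Łukasiewicz ¬ gives 1 − 0.17 = 0.83
  ((((((A -> B) -> A) -> A) -> B) -> A) -> ~B): min(1, 1 − 1 + 0.83) = 0.83
  (((((((A -> B) -> A) -> A) -> B) -> A) -> ~B) -> A): min(1, 1 − 0.83 + 0.5) = 0.67
  ((((((((A -> B) -> A) -> A) -> B) -> A) -> ~B) -> A) -> B): min(1, 1 − 0.67 + 0.17) = 0.5
  Łukasiewicz value = 0.5
Difference: 0.17 − 0.5 = -0.33

-0.33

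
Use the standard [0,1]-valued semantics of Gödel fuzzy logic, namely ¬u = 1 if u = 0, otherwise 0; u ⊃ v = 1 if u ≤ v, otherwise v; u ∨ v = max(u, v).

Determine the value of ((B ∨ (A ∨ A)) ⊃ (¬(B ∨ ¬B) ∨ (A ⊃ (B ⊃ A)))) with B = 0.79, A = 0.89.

1.00

(A ∨ A) = max(0.89, 0.89) = 0.89
(B ∨ (A ∨ A)) = max(0.79, 0.89) = 0.89
¬B: Gödel ¬ of 0.79 = 0 (operand ≠ 0)
(B ∨ ¬B) = max(0.79, 0) = 0.79
¬(B ∨ ¬B): Gödel ¬ of 0.79 = 0 (operand ≠ 0)
(B ⊃ A): 0.79 ≤ 0.89, so result = 1
(A ⊃ (B ⊃ A)): 0.89 ≤ 1, so result = 1
(¬(B ∨ ¬B) ∨ (A ⊃ (B ⊃ A))) = max(0, 1) = 1
((B ∨ (A ∨ A)) ⊃ (¬(B ∨ ¬B) ∨ (A ⊃ (B ⊃ A)))): 0.89 ≤ 1, so result = 1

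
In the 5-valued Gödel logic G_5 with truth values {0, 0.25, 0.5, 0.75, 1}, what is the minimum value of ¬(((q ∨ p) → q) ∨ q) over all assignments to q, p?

0.00

The minimum is attained at q = 0, p = 0:
  (q ∨ p) = max(0, 0) = 0
  ((q ∨ p) → q): 0 ≤ 0, so result = 1
  (((q ∨ p) → q) ∨ q) = max(1, 0) = 1
  ¬(((q ∨ p) → q) ∨ q): Gödel ¬ of 1 = 0 (operand ≠ 0)
Checking all 25 assignments confirms none give a value below 0.00.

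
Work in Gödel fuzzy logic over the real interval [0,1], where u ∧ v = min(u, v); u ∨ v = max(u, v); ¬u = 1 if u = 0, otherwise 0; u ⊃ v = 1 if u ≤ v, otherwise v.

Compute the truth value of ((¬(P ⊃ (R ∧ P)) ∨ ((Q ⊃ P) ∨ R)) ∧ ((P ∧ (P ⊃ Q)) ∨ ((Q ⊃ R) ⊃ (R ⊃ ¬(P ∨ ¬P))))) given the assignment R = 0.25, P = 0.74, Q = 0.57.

0.57

(R ∧ P) = min(0.25, 0.74) = 0.25
(P ⊃ (R ∧ P)): 0.74 > 0.25, so result = 0.25
¬(P ⊃ (R ∧ P)): Gödel ¬ of 0.25 = 0 (operand ≠ 0)
(Q ⊃ P): 0.57 ≤ 0.74, so result = 1
((Q ⊃ P) ∨ R) = max(1, 0.25) = 1
(¬(P ⊃ (R ∧ P)) ∨ ((Q ⊃ P) ∨ R)) = max(0, 1) = 1
(P ⊃ Q): 0.74 > 0.57, so result = 0.57
(P ∧ (P ⊃ Q)) = min(0.74, 0.57) = 0.57
(Q ⊃ R): 0.57 > 0.25, so result = 0.25
¬P: Gödel ¬ of 0.74 = 0 (operand ≠ 0)
(P ∨ ¬P) = max(0.74, 0) = 0.74
¬(P ∨ ¬P): Gödel ¬ of 0.74 = 0 (operand ≠ 0)
(R ⊃ ¬(P ∨ ¬P)): 0.25 > 0, so result = 0
((Q ⊃ R) ⊃ (R ⊃ ¬(P ∨ ¬P))): 0.25 > 0, so result = 0
((P ∧ (P ⊃ Q)) ∨ ((Q ⊃ R) ⊃ (R ⊃ ¬(P ∨ ¬P)))) = max(0.57, 0) = 0.57
((¬(P ⊃ (R ∧ P)) ∨ ((Q ⊃ P) ∨ R)) ∧ ((P ∧ (P ⊃ Q)) ∨ ((Q ⊃ R) ⊃ (R ⊃ ¬(P ∨ ¬P))))) = min(1, 0.57) = 0.57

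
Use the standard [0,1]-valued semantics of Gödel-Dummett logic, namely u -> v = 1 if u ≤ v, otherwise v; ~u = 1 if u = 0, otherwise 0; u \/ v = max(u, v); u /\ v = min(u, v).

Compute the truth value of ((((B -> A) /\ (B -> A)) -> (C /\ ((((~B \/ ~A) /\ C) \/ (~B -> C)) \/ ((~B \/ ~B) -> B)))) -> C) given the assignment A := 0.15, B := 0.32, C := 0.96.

0.96

(B -> A): 0.32 > 0.15, so result = 0.15
(B -> A): 0.32 > 0.15, so result = 0.15
((B -> A) /\ (B -> A)) = min(0.15, 0.15) = 0.15
~B: Gödel ¬ of 0.32 = 0 (operand ≠ 0)
~A: Gödel ¬ of 0.15 = 0 (operand ≠ 0)
(~B \/ ~A) = max(0, 0) = 0
((~B \/ ~A) /\ C) = min(0, 0.96) = 0
~B: Gödel ¬ of 0.32 = 0 (operand ≠ 0)
(~B -> C): 0 ≤ 0.96, so result = 1
(((~B \/ ~A) /\ C) \/ (~B -> C)) = max(0, 1) = 1
~B: Gödel ¬ of 0.32 = 0 (operand ≠ 0)
~B: Gödel ¬ of 0.32 = 0 (operand ≠ 0)
(~B \/ ~B) = max(0, 0) = 0
((~B \/ ~B) -> B): 0 ≤ 0.32, so result = 1
((((~B \/ ~A) /\ C) \/ (~B -> C)) \/ ((~B \/ ~B) -> B)) = max(1, 1) = 1
(C /\ ((((~B \/ ~A) /\ C) \/ (~B -> C)) \/ ((~B \/ ~B) -> B))) = min(0.96, 1) = 0.96
(((B -> A) /\ (B -> A)) -> (C /\ ((((~B \/ ~A) /\ C) \/ (~B -> C)) \/ ((~B \/ ~B) -> B)))): 0.15 ≤ 0.96, so result = 1
((((B -> A) /\ (B -> A)) -> (C /\ ((((~B \/ ~A) /\ C) \/ (~B -> C)) \/ ((~B \/ ~B) -> B)))) -> C): 1 > 0.96, so result = 0.96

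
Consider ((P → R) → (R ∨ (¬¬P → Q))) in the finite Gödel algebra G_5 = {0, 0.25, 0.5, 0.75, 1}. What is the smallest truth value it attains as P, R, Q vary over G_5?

The minimum is attained at P = 0.25, R = 0.25, Q = 0:
  (P → R): 0.25 ≤ 0.25, so result = 1
  ¬P: Gödel ¬ of 0.25 = 0 (operand ≠ 0)
  ¬¬P: Gödel ¬ of 0 = 1 (operand is 0)
  (¬¬P → Q): 1 > 0, so result = 0
  (R ∨ (¬¬P → Q)) = max(0.25, 0) = 0.25
  ((P → R) → (R ∨ (¬¬P → Q))): 1 > 0.25, so result = 0.25
Checking all 125 assignments confirms none give a value below 0.25.

0.25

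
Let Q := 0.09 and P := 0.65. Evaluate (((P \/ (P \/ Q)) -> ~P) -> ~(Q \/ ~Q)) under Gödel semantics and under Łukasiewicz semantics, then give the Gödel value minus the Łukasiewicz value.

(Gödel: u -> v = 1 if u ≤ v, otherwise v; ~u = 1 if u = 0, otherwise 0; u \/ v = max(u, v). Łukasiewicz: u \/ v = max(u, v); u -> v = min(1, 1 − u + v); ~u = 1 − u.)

Gödel evaluation:
  (P \/ Q) = max(0.65, 0.09) = 0.65
  (P \/ (P \/ Q)) = max(0.65, 0.65) = 0.65
  ~P: Gödel ¬ of 0.65 = 0 (operand ≠ 0)
  ((P \/ (P \/ Q)) -> ~P): 0.65 > 0, so result = 0
  ~Q: Gödel ¬ of 0.09 = 0 (operand ≠ 0)
  (Q \/ ~Q) = max(0.09, 0) = 0.09
  ~(Q \/ ~Q): Gödel ¬ of 0.09 = 0 (operand ≠ 0)
  (((P \/ (P \/ Q)) -> ~P) -> ~(Q \/ ~Q)): 0 ≤ 0, so result = 1
  Gödel value = 1
Łukasiewicz evaluation:
  (P \/ Q) = max(0.65, 0.09) = 0.65
  (P \/ (P \/ Q)) = max(0.65, 0.65) = 0.65
  ~P: Łukasiewicz ¬ gives 1 − 0.65 = 0.35
  ((P \/ (P \/ Q)) -> ~P): min(1, 1 − 0.65 + 0.35) = 0.7
  ~Q: Łukasiewicz ¬ gives 1 − 0.09 = 0.91
  (Q \/ ~Q) = max(0.09, 0.91) = 0.91
  ~(Q \/ ~Q): Łukasiewicz ¬ gives 1 − 0.91 = 0.09
  (((P \/ (P \/ Q)) -> ~P) -> ~(Q \/ ~Q)): min(1, 1 − 0.7 + 0.09) = 0.39
  Łukasiewicz value = 0.39
Difference: 1 − 0.39 = 0.61

0.61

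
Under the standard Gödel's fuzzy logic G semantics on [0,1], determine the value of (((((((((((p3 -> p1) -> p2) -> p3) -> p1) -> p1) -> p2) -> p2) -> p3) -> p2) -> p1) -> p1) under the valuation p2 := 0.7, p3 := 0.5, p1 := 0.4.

1.00

(p3 -> p1): 0.5 > 0.4, so result = 0.4
((p3 -> p1) -> p2): 0.4 ≤ 0.7, so result = 1
(((p3 -> p1) -> p2) -> p3): 1 > 0.5, so result = 0.5
((((p3 -> p1) -> p2) -> p3) -> p1): 0.5 > 0.4, so result = 0.4
(((((p3 -> p1) -> p2) -> p3) -> p1) -> p1): 0.4 ≤ 0.4, so result = 1
((((((p3 -> p1) -> p2) -> p3) -> p1) -> p1) -> p2): 1 > 0.7, so result = 0.7
(((((((p3 -> p1) -> p2) -> p3) -> p1) -> p1) -> p2) -> p2): 0.7 ≤ 0.7, so result = 1
((((((((p3 -> p1) -> p2) -> p3) -> p1) -> p1) -> p2) -> p2) -> p3): 1 > 0.5, so result = 0.5
(((((((((p3 -> p1) -> p2) -> p3) -> p1) -> p1) -> p2) -> p2) -> p3) -> p2): 0.5 ≤ 0.7, so result = 1
((((((((((p3 -> p1) -> p2) -> p3) -> p1) -> p1) -> p2) -> p2) -> p3) -> p2) -> p1): 1 > 0.4, so result = 0.4
(((((((((((p3 -> p1) -> p2) -> p3) -> p1) -> p1) -> p2) -> p2) -> p3) -> p2) -> p1) -> p1): 0.4 ≤ 0.4, so result = 1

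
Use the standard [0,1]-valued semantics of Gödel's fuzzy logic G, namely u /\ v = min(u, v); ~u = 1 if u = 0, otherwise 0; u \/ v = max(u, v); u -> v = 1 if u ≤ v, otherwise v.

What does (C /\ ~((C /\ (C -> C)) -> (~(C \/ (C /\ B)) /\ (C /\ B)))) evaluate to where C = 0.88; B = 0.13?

(C -> C): 0.88 ≤ 0.88, so result = 1
(C /\ (C -> C)) = min(0.88, 1) = 0.88
(C /\ B) = min(0.88, 0.13) = 0.13
(C \/ (C /\ B)) = max(0.88, 0.13) = 0.88
~(C \/ (C /\ B)): Gödel ¬ of 0.88 = 0 (operand ≠ 0)
(C /\ B) = min(0.88, 0.13) = 0.13
(~(C \/ (C /\ B)) /\ (C /\ B)) = min(0, 0.13) = 0
((C /\ (C -> C)) -> (~(C \/ (C /\ B)) /\ (C /\ B))): 0.88 > 0, so result = 0
~((C /\ (C -> C)) -> (~(C \/ (C /\ B)) /\ (C /\ B))): Gödel ¬ of 0 = 1 (operand is 0)
(C /\ ~((C /\ (C -> C)) -> (~(C \/ (C /\ B)) /\ (C /\ B)))) = min(0.88, 1) = 0.88

0.88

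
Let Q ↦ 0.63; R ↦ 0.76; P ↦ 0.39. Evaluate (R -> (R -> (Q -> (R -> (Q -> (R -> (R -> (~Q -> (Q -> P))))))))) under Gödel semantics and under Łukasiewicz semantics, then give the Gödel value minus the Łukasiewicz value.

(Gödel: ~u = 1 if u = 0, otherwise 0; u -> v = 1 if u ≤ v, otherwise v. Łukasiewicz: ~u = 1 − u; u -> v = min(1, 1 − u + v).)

0.00

Gödel evaluation:
  ~Q: Gödel ¬ of 0.63 = 0 (operand ≠ 0)
  (Q -> P): 0.63 > 0.39, so result = 0.39
  (~Q -> (Q -> P)): 0 ≤ 0.39, so result = 1
  (R -> (~Q -> (Q -> P))): 0.76 ≤ 1, so result = 1
  (R -> (R -> (~Q -> (Q -> P)))): 0.76 ≤ 1, so result = 1
  (Q -> (R -> (R -> (~Q -> (Q -> P))))): 0.63 ≤ 1, so result = 1
  (R -> (Q -> (R -> (R -> (~Q -> (Q -> P)))))): 0.76 ≤ 1, so result = 1
  (Q -> (R -> (Q -> (R -> (R -> (~Q -> (Q -> P))))))): 0.63 ≤ 1, so result = 1
  (R -> (Q -> (R -> (Q -> (R -> (R -> (~Q -> (Q -> P)))))))): 0.76 ≤ 1, so result = 1
  (R -> (R -> (Q -> (R -> (Q -> (R -> (R -> (~Q -> (Q -> P))))))))): 0.76 ≤ 1, so result = 1
  Gödel value = 1
Łukasiewicz evaluation:
  ~Q: Łukasiewicz ¬ gives 1 − 0.63 = 0.37
  (Q -> P): min(1, 1 − 0.63 + 0.39) = 0.76
  (~Q -> (Q -> P)): min(1, 1 − 0.37 + 0.76) = 1
  (R -> (~Q -> (Q -> P))): min(1, 1 − 0.76 + 1) = 1
  (R -> (R -> (~Q -> (Q -> P)))): min(1, 1 − 0.76 + 1) = 1
  (Q -> (R -> (R -> (~Q -> (Q -> P))))): min(1, 1 − 0.63 + 1) = 1
  (R -> (Q -> (R -> (R -> (~Q -> (Q -> P)))))): min(1, 1 − 0.76 + 1) = 1
  (Q -> (R -> (Q -> (R -> (R -> (~Q -> (Q -> P))))))): min(1, 1 − 0.63 + 1) = 1
  (R -> (Q -> (R -> (Q -> (R -> (R -> (~Q -> (Q -> P)))))))): min(1, 1 − 0.76 + 1) = 1
  (R -> (R -> (Q -> (R -> (Q -> (R -> (R -> (~Q -> (Q -> P))))))))): min(1, 1 − 0.76 + 1) = 1
  Łukasiewicz value = 1
Difference: 1 − 1 = 0.00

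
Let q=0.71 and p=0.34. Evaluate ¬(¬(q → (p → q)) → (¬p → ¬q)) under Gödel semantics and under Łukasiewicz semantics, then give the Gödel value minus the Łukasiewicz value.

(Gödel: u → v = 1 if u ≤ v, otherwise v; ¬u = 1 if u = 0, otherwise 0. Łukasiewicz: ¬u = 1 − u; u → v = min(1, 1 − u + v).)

0.00

Gödel evaluation:
  (p → q): 0.34 ≤ 0.71, so result = 1
  (q → (p → q)): 0.71 ≤ 1, so result = 1
  ¬(q → (p → q)): Gödel ¬ of 1 = 0 (operand ≠ 0)
  ¬p: Gödel ¬ of 0.34 = 0 (operand ≠ 0)
  ¬q: Gödel ¬ of 0.71 = 0 (operand ≠ 0)
  (¬p → ¬q): 0 ≤ 0, so result = 1
  (¬(q → (p → q)) → (¬p → ¬q)): 0 ≤ 1, so result = 1
  ¬(¬(q → (p → q)) → (¬p → ¬q)): Gödel ¬ of 1 = 0 (operand ≠ 0)
  Gödel value = 0
Łukasiewicz evaluation:
  (p → q): min(1, 1 − 0.34 + 0.71) = 1
  (q → (p → q)): min(1, 1 − 0.71 + 1) = 1
  ¬(q → (p → q)): Łukasiewicz ¬ gives 1 − 1 = 0
  ¬p: Łukasiewicz ¬ gives 1 − 0.34 = 0.66
  ¬q: Łukasiewicz ¬ gives 1 − 0.71 = 0.29
  (¬p → ¬q): min(1, 1 − 0.66 + 0.29) = 0.63
  (¬(q → (p → q)) → (¬p → ¬q)): min(1, 1 − 0 + 0.63) = 1
  ¬(¬(q → (p → q)) → (¬p → ¬q)): Łukasiewicz ¬ gives 1 − 1 = 0
  Łukasiewicz value = 0
Difference: 0 − 0 = 0.00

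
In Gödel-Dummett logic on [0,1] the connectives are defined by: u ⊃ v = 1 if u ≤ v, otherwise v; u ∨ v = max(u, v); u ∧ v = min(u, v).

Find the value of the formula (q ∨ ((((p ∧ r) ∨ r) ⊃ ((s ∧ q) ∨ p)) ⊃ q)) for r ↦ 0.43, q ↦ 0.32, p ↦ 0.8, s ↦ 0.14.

0.32

(p ∧ r) = min(0.8, 0.43) = 0.43
((p ∧ r) ∨ r) = max(0.43, 0.43) = 0.43
(s ∧ q) = min(0.14, 0.32) = 0.14
((s ∧ q) ∨ p) = max(0.14, 0.8) = 0.8
(((p ∧ r) ∨ r) ⊃ ((s ∧ q) ∨ p)): 0.43 ≤ 0.8, so result = 1
((((p ∧ r) ∨ r) ⊃ ((s ∧ q) ∨ p)) ⊃ q): 1 > 0.32, so result = 0.32
(q ∨ ((((p ∧ r) ∨ r) ⊃ ((s ∧ q) ∨ p)) ⊃ q)) = max(0.32, 0.32) = 0.32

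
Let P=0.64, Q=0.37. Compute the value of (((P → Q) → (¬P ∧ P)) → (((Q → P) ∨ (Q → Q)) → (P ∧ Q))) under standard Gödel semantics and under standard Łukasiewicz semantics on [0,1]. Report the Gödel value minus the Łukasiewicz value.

Gödel evaluation:
  (P → Q): 0.64 > 0.37, so result = 0.37
  ¬P: Gödel ¬ of 0.64 = 0 (operand ≠ 0)
  (¬P ∧ P) = min(0, 0.64) = 0
  ((P → Q) → (¬P ∧ P)): 0.37 > 0, so result = 0
  (Q → P): 0.37 ≤ 0.64, so result = 1
  (Q → Q): 0.37 ≤ 0.37, so result = 1
  ((Q → P) ∨ (Q → Q)) = max(1, 1) = 1
  (P ∧ Q) = min(0.64, 0.37) = 0.37
  (((Q → P) ∨ (Q → Q)) → (P ∧ Q)): 1 > 0.37, so result = 0.37
  (((P → Q) → (¬P ∧ P)) → (((Q → P) ∨ (Q → Q)) → (P ∧ Q))): 0 ≤ 0.37, so result = 1
  Gödel value = 1
Łukasiewicz evaluation:
  (P → Q): min(1, 1 − 0.64 + 0.37) = 0.73
  ¬P: Łukasiewicz ¬ gives 1 − 0.64 = 0.36
  (¬P ∧ P) = min(0.36, 0.64) = 0.36
  ((P → Q) → (¬P ∧ P)): min(1, 1 − 0.73 + 0.36) = 0.63
  (Q → P): min(1, 1 − 0.37 + 0.64) = 1
  (Q → Q): min(1, 1 − 0.37 + 0.37) = 1
  ((Q → P) ∨ (Q → Q)) = max(1, 1) = 1
  (P ∧ Q) = min(0.64, 0.37) = 0.37
  (((Q → P) ∨ (Q → Q)) → (P ∧ Q)): min(1, 1 − 1 + 0.37) = 0.37
  (((P → Q) → (¬P ∧ P)) → (((Q → P) ∨ (Q → Q)) → (P ∧ Q))): min(1, 1 − 0.63 + 0.37) = 0.74
  Łukasiewicz value = 0.74
Difference: 1 − 0.74 = 0.26

0.26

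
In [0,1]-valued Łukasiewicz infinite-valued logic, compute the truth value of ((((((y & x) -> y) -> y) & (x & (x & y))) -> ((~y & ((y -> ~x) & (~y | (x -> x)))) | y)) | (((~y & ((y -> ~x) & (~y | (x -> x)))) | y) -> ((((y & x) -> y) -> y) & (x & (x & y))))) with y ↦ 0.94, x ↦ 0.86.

(y & x) = min(0.94, 0.86) = 0.86
((y & x) -> y): min(1, 1 − 0.86 + 0.94) = 1
(((y & x) -> y) -> y): min(1, 1 − 1 + 0.94) = 0.94
(x & y) = min(0.86, 0.94) = 0.86
(x & (x & y)) = min(0.86, 0.86) = 0.86
((((y & x) -> y) -> y) & (x & (x & y))) = min(0.94, 0.86) = 0.86
~y: Łukasiewicz ¬ gives 1 − 0.94 = 0.06
~x: Łukasiewicz ¬ gives 1 − 0.86 = 0.14
(y -> ~x): min(1, 1 − 0.94 + 0.14) = 0.2
~y: Łukasiewicz ¬ gives 1 − 0.94 = 0.06
(x -> x): min(1, 1 − 0.86 + 0.86) = 1
(~y | (x -> x)) = max(0.06, 1) = 1
((y -> ~x) & (~y | (x -> x))) = min(0.2, 1) = 0.2
(~y & ((y -> ~x) & (~y | (x -> x)))) = min(0.06, 0.2) = 0.06
((~y & ((y -> ~x) & (~y | (x -> x)))) | y) = max(0.06, 0.94) = 0.94
(((((y & x) -> y) -> y) & (x & (x & y))) -> ((~y & ((y -> ~x) & (~y | (x -> x)))) | y)): min(1, 1 − 0.86 + 0.94) = 1
~y: Łukasiewicz ¬ gives 1 − 0.94 = 0.06
~x: Łukasiewicz ¬ gives 1 − 0.86 = 0.14
(y -> ~x): min(1, 1 − 0.94 + 0.14) = 0.2
~y: Łukasiewicz ¬ gives 1 − 0.94 = 0.06
(x -> x): min(1, 1 − 0.86 + 0.86) = 1
(~y | (x -> x)) = max(0.06, 1) = 1
((y -> ~x) & (~y | (x -> x))) = min(0.2, 1) = 0.2
(~y & ((y -> ~x) & (~y | (x -> x)))) = min(0.06, 0.2) = 0.06
((~y & ((y -> ~x) & (~y | (x -> x)))) | y) = max(0.06, 0.94) = 0.94
(y & x) = min(0.94, 0.86) = 0.86
((y & x) -> y): min(1, 1 − 0.86 + 0.94) = 1
(((y & x) -> y) -> y): min(1, 1 − 1 + 0.94) = 0.94
(x & y) = min(0.86, 0.94) = 0.86
(x & (x & y)) = min(0.86, 0.86) = 0.86
((((y & x) -> y) -> y) & (x & (x & y))) = min(0.94, 0.86) = 0.86
(((~y & ((y -> ~x) & (~y | (x -> x)))) | y) -> ((((y & x) -> y) -> y) & (x & (x & y)))): min(1, 1 − 0.94 + 0.86) = 0.92
((((((y & x) -> y) -> y) & (x & (x & y))) -> ((~y & ((y -> ~x) & (~y | (x -> x)))) | y)) | (((~y & ((y -> ~x) & (~y | (x -> x)))) | y) -> ((((y & x) -> y) -> y) & (x & (x & y))))) = max(1, 0.92) = 1

1.00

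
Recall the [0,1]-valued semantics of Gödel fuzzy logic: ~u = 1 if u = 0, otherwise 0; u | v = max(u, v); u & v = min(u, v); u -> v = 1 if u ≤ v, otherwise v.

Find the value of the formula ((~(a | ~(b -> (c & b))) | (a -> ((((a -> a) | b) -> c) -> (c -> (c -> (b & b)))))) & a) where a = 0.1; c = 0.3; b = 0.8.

(c & b) = min(0.3, 0.8) = 0.3
(b -> (c & b)): 0.8 > 0.3, so result = 0.3
~(b -> (c & b)): Gödel ¬ of 0.3 = 0 (operand ≠ 0)
(a | ~(b -> (c & b))) = max(0.1, 0) = 0.1
~(a | ~(b -> (c & b))): Gödel ¬ of 0.1 = 0 (operand ≠ 0)
(a -> a): 0.1 ≤ 0.1, so result = 1
((a -> a) | b) = max(1, 0.8) = 1
(((a -> a) | b) -> c): 1 > 0.3, so result = 0.3
(b & b) = min(0.8, 0.8) = 0.8
(c -> (b & b)): 0.3 ≤ 0.8, so result = 1
(c -> (c -> (b & b))): 0.3 ≤ 1, so result = 1
((((a -> a) | b) -> c) -> (c -> (c -> (b & b)))): 0.3 ≤ 1, so result = 1
(a -> ((((a -> a) | b) -> c) -> (c -> (c -> (b & b))))): 0.1 ≤ 1, so result = 1
(~(a | ~(b -> (c & b))) | (a -> ((((a -> a) | b) -> c) -> (c -> (c -> (b & b)))))) = max(0, 1) = 1
((~(a | ~(b -> (c & b))) | (a -> ((((a -> a) | b) -> c) -> (c -> (c -> (b & b)))))) & a) = min(1, 0.1) = 0.1

0.10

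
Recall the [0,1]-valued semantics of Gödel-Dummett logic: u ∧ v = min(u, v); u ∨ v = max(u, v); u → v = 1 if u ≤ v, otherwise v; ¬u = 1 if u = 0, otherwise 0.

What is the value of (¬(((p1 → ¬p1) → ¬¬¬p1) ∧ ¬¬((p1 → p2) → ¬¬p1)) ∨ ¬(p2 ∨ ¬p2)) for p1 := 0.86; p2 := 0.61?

0.00

¬p1: Gödel ¬ of 0.86 = 0 (operand ≠ 0)
(p1 → ¬p1): 0.86 > 0, so result = 0
¬p1: Gödel ¬ of 0.86 = 0 (operand ≠ 0)
¬¬p1: Gödel ¬ of 0 = 1 (operand is 0)
¬¬¬p1: Gödel ¬ of 1 = 0 (operand ≠ 0)
((p1 → ¬p1) → ¬¬¬p1): 0 ≤ 0, so result = 1
(p1 → p2): 0.86 > 0.61, so result = 0.61
¬p1: Gödel ¬ of 0.86 = 0 (operand ≠ 0)
¬¬p1: Gödel ¬ of 0 = 1 (operand is 0)
((p1 → p2) → ¬¬p1): 0.61 ≤ 1, so result = 1
¬((p1 → p2) → ¬¬p1): Gödel ¬ of 1 = 0 (operand ≠ 0)
¬¬((p1 → p2) → ¬¬p1): Gödel ¬ of 0 = 1 (operand is 0)
(((p1 → ¬p1) → ¬¬¬p1) ∧ ¬¬((p1 → p2) → ¬¬p1)) = min(1, 1) = 1
¬(((p1 → ¬p1) → ¬¬¬p1) ∧ ¬¬((p1 → p2) → ¬¬p1)): Gödel ¬ of 1 = 0 (operand ≠ 0)
¬p2: Gödel ¬ of 0.61 = 0 (operand ≠ 0)
(p2 ∨ ¬p2) = max(0.61, 0) = 0.61
¬(p2 ∨ ¬p2): Gödel ¬ of 0.61 = 0 (operand ≠ 0)
(¬(((p1 → ¬p1) → ¬¬¬p1) ∧ ¬¬((p1 → p2) → ¬¬p1)) ∨ ¬(p2 ∨ ¬p2)) = max(0, 0) = 0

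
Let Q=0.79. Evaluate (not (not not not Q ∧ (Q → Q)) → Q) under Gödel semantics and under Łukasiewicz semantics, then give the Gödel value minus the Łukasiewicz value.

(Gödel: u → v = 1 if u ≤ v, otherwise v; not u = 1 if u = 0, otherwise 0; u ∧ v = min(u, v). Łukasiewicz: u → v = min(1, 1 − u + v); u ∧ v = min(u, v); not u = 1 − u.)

Gödel evaluation:
  not Q: Gödel ¬ of 0.79 = 0 (operand ≠ 0)
  not not Q: Gödel ¬ of 0 = 1 (operand is 0)
  not not not Q: Gödel ¬ of 1 = 0 (operand ≠ 0)
  (Q → Q): 0.79 ≤ 0.79, so result = 1
  (not not not Q ∧ (Q → Q)) = min(0, 1) = 0
  not (not not not Q ∧ (Q → Q)): Gödel ¬ of 0 = 1 (operand is 0)
  (not (not not not Q ∧ (Q → Q)) → Q): 1 > 0.79, so result = 0.79
  Gödel value = 0.79
Łukasiewicz evaluation:
  not Q: Łukasiewicz ¬ gives 1 − 0.79 = 0.21
  not not Q: Łukasiewicz ¬ gives 1 − 0.21 = 0.79
  not not not Q: Łukasiewicz ¬ gives 1 − 0.79 = 0.21
  (Q → Q): min(1, 1 − 0.79 + 0.79) = 1
  (not not not Q ∧ (Q → Q)) = min(0.21, 1) = 0.21
  not (not not not Q ∧ (Q → Q)): Łukasiewicz ¬ gives 1 − 0.21 = 0.79
  (not (not not not Q ∧ (Q → Q)) → Q): min(1, 1 − 0.79 + 0.79) = 1
  Łukasiewicz value = 1
Difference: 0.79 − 1 = -0.21

-0.21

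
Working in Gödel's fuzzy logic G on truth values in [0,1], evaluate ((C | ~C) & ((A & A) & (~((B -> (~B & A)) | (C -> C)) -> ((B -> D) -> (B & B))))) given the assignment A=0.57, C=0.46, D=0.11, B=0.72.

0.46

~C: Gödel ¬ of 0.46 = 0 (operand ≠ 0)
(C | ~C) = max(0.46, 0) = 0.46
(A & A) = min(0.57, 0.57) = 0.57
~B: Gödel ¬ of 0.72 = 0 (operand ≠ 0)
(~B & A) = min(0, 0.57) = 0
(B -> (~B & A)): 0.72 > 0, so result = 0
(C -> C): 0.46 ≤ 0.46, so result = 1
((B -> (~B & A)) | (C -> C)) = max(0, 1) = 1
~((B -> (~B & A)) | (C -> C)): Gödel ¬ of 1 = 0 (operand ≠ 0)
(B -> D): 0.72 > 0.11, so result = 0.11
(B & B) = min(0.72, 0.72) = 0.72
((B -> D) -> (B & B)): 0.11 ≤ 0.72, so result = 1
(~((B -> (~B & A)) | (C -> C)) -> ((B -> D) -> (B & B))): 0 ≤ 1, so result = 1
((A & A) & (~((B -> (~B & A)) | (C -> C)) -> ((B -> D) -> (B & B)))) = min(0.57, 1) = 0.57
((C | ~C) & ((A & A) & (~((B -> (~B & A)) | (C -> C)) -> ((B -> D) -> (B & B))))) = min(0.46, 0.57) = 0.46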